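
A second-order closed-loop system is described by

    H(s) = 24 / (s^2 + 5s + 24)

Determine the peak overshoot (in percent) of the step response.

Comparing s^2 + 5s + 24 to s^2 + 2ζωₙs + ωₙ²: ωₙ = √24 ≈ 4.899 rad/s and ζ = 5/(2·√24) ≈ 0.5103.
%OS = 100·exp(−πζ/√(1−ζ²)) = 100·exp(−π·0.5103/√(1−0.5103²)) ≈ 15.5%.

%OS ≈ 15.5%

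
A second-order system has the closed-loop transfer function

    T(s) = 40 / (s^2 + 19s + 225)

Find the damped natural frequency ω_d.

ω_d ≈ 11.61 rad/s

Comparing s^2 + 19s + 225 to s^2 + 2ζωₙs + ωₙ²: ωₙ = 15 rad/s and ζ = 19/(2·15) ≈ 0.6333.
ζωₙ = 19/2 = 9.5, so ω_d = ωₙ√(1−ζ²) = √(ωₙ² − (ζωₙ)²) = √(225 − 9.5²) = √134.75 ≈ 11.61 rad/s.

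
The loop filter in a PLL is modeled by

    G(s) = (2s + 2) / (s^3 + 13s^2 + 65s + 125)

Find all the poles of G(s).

s = -4 + 3j, -4 - 3j, -5

The poles are the roots of the denominator s^3 + 13s^2 + 65s + 125 = 0.
Trying s = -5: the polynomial evaluates to 0, so (s + 5) is a factor.
Dividing out leaves s^2 + 8s + 25 = 0.
The quadratic formula then gives s = -4 ± 3j.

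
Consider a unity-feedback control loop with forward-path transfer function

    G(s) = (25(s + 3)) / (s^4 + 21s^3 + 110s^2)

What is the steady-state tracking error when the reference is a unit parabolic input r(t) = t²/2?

e_ss = 1.467

G(s) has 2 poles at the origin.
This is a Type 2 system. Ka = lim_{s→0} s^2·G(s) = 75/110 = 15/22.
e_ss = 1/Ka = 1/(15/22) = 22/15 ≈ 1.467.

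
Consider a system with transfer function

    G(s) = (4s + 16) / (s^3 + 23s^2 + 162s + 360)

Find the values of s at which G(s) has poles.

s = -6, -5, -12

The poles are the roots of the denominator s^3 + 23s^2 + 162s + 360 = 0.
Trying s = -6: the polynomial evaluates to 0, so (s + 6) is a factor.
Dividing out leaves s^2 + 17s + 60 = 0.
Factoring the quadratic: (s + 5)(s + 12) = 0.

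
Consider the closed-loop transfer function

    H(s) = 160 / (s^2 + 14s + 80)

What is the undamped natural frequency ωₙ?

ωₙ ≈ 8.944 rad/s

Compare the denominator to the standard form s^2 + 2ζωₙs + ωₙ².
ωₙ² = 80, so ωₙ = √80 ≈ 8.944 rad/s.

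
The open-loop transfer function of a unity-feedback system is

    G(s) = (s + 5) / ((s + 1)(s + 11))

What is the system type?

The denominator has no factor of s at the origin — no free integrator — so this is a Type 0 system.

Type 0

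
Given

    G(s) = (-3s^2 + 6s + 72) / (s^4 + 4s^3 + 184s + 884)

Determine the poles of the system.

s = 3 ± 5j, -5 ± j

The poles are the roots of the denominator s^4 + 4s^3 + 184s + 884 = 0.
No real roots exist; factor into two real quadratics: (s^2 - 6s + 34)(s^2 + 10s + 26) = 0.
Each quadratic gives a conjugate pair via the quadratic formula.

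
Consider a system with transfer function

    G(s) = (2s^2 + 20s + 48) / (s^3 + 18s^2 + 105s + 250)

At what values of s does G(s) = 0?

s = -4, -6

Set the numerator to zero: 2s^2 + 20s + 48 = 0, i.e. 2·(s^2 + 10s + 24) = 0.
Factoring: (s + 4)(s + 6) = 0.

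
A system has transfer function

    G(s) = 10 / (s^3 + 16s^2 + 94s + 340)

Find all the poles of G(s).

The poles are the roots of the denominator s^3 + 16s^2 + 94s + 340 = 0.
Trying s = -10: the polynomial evaluates to 0, so (s + 10) is a factor.
Dividing out leaves s^2 + 6s + 34 = 0.
The quadratic formula then gives s = -3 ± 5j.

s = -3 + 5j, -3 - 5j, -10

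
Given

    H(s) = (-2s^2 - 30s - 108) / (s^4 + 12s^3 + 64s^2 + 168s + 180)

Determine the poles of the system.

The poles are the roots of the denominator s^4 + 12s^3 + 64s^2 + 168s + 180 = 0.
No real roots exist; factor into two real quadratics: (s^2 + 6s + 10)(s^2 + 6s + 18) = 0.
Each quadratic gives a conjugate pair via the quadratic formula.

s = -3 ± j, -3 ± 3j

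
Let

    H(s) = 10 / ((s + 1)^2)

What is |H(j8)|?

Substitute s = j8: numerator = 10, denominator = -63 + j16.
|H(j8)| = |10| / |-63 + j16| = 10 / 65 ≈ 0.1538.

|H(j8)| ≈ 0.1538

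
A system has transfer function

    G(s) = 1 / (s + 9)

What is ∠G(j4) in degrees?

∠G(j4) ≈ -23.96°

At s = j4: numerator = 1, denominator = 9 + j4.
∠G = ∠num − ∠den = 0° − (23.962°) = -23.96°.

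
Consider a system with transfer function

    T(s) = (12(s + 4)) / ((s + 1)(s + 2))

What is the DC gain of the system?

At s = 0 each factor (s + a) contributes a and each (s^2 + bs + c) contributes c.
T(0) = 12·(4) / ((1) · (2)) = 48/2 = 24.

T(0) = 24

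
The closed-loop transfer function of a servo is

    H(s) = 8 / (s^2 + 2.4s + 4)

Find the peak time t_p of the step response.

Comparing s^2 + 2.4s + 4 to s^2 + 2ζωₙs + ωₙ²: ωₙ = 2 rad/s and ζ = 2.4/(2·2) = 0.6.
ζωₙ = 2.4/2 = 1.2, so ω_d = ωₙ√(1−ζ²) = √(ωₙ² − (ζωₙ)²) = √(4 − 1.2²) = √2.56 = 1.600 rad/s.
t_p = π/ω_d = π/1.600 ≈ 1.963 s.

t_p ≈ 1.963 s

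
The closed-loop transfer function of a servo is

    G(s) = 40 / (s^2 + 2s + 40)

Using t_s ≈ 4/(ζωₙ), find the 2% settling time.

Comparing s^2 + 2s + 40 to s^2 + 2ζωₙs + ωₙ²: ωₙ = √40 ≈ 6.325 rad/s and ζ = 2/(2·√40) ≈ 0.1581.
ζωₙ = 2/2 = 1, so t_s ≈ 4/(ζωₙ) = 4/1 = 4 s.

t_s ≈ 4 s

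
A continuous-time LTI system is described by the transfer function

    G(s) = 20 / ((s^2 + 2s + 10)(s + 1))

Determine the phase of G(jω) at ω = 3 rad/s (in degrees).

∠G(j3) ≈ -152.1°

At s = j3: numerator = 20, denominator = -17 + j9.
∠G = ∠num − ∠den = 0° − (152.10°) = -152.1°.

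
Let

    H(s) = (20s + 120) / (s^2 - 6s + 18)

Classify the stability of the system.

unstable

The denominator s^2 - 6s + 18 factors as (s^2 - 6s + 18), giving poles at s = 3 ± 3j.
Since the pole(s) at s = 3 + 3j, 3 - 3j lie in the right half-plane, the system is unstable.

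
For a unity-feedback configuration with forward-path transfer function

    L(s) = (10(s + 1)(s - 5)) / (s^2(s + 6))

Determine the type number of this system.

The denominator has 2 factors of s at the origin (free integrators), so this is a Type 2 system.

Type 2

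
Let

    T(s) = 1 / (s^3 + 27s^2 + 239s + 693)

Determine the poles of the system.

s = -9, -11, -7

The poles are the roots of the denominator s^3 + 27s^2 + 239s + 693 = 0.
Trying s = -9: the polynomial evaluates to 0, so (s + 9) is a factor.
Dividing out leaves s^2 + 18s + 77 = 0.
Factoring the quadratic: (s + 11)(s + 7) = 0.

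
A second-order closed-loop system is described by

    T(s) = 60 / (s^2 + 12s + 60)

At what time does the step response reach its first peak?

Comparing s^2 + 12s + 60 to s^2 + 2ζωₙs + ωₙ²: ωₙ = √60 ≈ 7.746 rad/s and ζ = 12/(2·√60) ≈ 0.7746.
ζωₙ = 12/2 = 6, so ω_d = ωₙ√(1−ζ²) = √(ωₙ² − (ζωₙ)²) = √(60 − 6²) = √24 ≈ 4.899 rad/s.
t_p = π/ω_d = π/4.899 ≈ 0.6413 s.

t_p ≈ 0.6413 s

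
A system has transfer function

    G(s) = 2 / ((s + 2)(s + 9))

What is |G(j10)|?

Substitute s = j10: numerator = 2, denominator = -82 + j110.
|G(j10)| = |2| / |-82 + j110| = 2 / 137.20 ≈ 0.01458.

|G(j10)| ≈ 0.01458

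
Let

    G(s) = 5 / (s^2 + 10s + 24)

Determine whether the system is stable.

The denominator s^2 + 10s + 24 factors as (s + 4)(s + 6), giving poles at s = -4, -6.
Since all poles lie strictly in the left half-plane, the system is stable.

stable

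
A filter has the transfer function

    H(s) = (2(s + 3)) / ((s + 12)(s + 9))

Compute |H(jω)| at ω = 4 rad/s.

Substitute s = j4: numerator = 6 + j8, denominator = 92 + j84.
|H(j4)| = |6 + j8| / |92 + j84| = 10 / 124.58 ≈ 0.08027.

|H(j4)| ≈ 0.08027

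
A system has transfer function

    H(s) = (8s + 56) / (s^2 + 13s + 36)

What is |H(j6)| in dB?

|H(j6)|_dB ≈ -0.486 dB

Substitute s = j6: numerator = 56 + j48, denominator = j78.
|H(j6)| = |56 + j48| / |j78| = 73.756 / 78 ≈ 0.9456.
In decibels: 20·log₁₀(0.9456) ≈ -0.486 dB.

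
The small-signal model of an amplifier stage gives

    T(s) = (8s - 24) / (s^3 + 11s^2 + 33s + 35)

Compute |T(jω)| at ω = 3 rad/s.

Substitute s = j3: numerator = -24 + j24, denominator = -64 + j72.
|T(j3)| = |-24 + j24| / |-64 + j72| = 33.941 / 96.333 ≈ 0.3523.

|T(j3)| ≈ 0.3523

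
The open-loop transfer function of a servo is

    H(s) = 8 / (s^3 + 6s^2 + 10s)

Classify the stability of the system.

The denominator s^3 + 6s^2 + 10s factors as s(s^2 + 6s + 10), giving poles at s = 0, -3 + j, -3 - j.
Since the simple pole(s) at s = 0 lie on the jω-axis with none in the right half-plane, the system is marginally stable.

marginally stable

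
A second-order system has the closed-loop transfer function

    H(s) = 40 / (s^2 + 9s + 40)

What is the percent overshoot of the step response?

Comparing s^2 + 9s + 40 to s^2 + 2ζωₙs + ωₙ²: ωₙ = √40 ≈ 6.325 rad/s and ζ = 9/(2·√40) ≈ 0.7115.
%OS = 100·exp(−πζ/√(1−ζ²)) = 100·exp(−π·0.7115/√(1−0.7115²)) ≈ 4.15%.

%OS ≈ 4.15%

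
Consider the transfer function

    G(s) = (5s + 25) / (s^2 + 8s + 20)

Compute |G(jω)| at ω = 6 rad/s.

|G(j6)| ≈ 0.7718

Substitute s = j6: numerator = 25 + j30, denominator = -16 + j48.
|G(j6)| = |25 + j30| / |-16 + j48| = 39.051 / 50.596 ≈ 0.7718.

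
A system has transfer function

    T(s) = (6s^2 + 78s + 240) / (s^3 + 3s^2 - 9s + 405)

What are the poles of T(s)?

s = -9, 3 + 6j, 3 - 6j

The poles are the roots of the denominator s^3 + 3s^2 - 9s + 405 = 0.
Trying s = -9: the polynomial evaluates to 0, so (s + 9) is a factor.
Dividing out leaves s^2 - 6s + 45 = 0.
The quadratic formula then gives s = 3 ± 6j.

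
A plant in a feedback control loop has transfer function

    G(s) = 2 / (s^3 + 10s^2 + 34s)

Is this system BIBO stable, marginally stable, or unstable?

marginally stable

The denominator s^3 + 10s^2 + 34s factors as s(s^2 + 10s + 34), giving poles at s = 0, -5 + 3j, -5 - 3j.
Since the simple pole(s) at s = 0 lie on the jω-axis with none in the right half-plane, the system is marginally stable.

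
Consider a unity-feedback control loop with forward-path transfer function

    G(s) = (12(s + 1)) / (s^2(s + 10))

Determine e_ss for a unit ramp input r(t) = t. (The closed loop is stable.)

G(s) has 2 poles at the origin.
This is a Type 2 system; for a ramp input the steady-state error is zero.

e_ss = 0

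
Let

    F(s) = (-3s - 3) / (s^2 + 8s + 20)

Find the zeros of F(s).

s = -1

Set the numerator to zero: -3s - 3 = 0, i.e. -3·(s + 1) = 0.
So s = -1.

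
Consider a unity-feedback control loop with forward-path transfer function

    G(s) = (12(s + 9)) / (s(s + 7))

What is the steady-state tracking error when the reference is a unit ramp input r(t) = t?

e_ss = 0.06481

G(s) has one pole at the origin.
This is a Type 1 system. Kv = lim_{s→0} s·G(s) = 108/7.
e_ss = 1/Kv = 1/(108/7) = 7/108 ≈ 0.06481.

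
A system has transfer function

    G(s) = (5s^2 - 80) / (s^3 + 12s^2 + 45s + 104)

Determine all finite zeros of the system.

Set the numerator to zero: 5s^2 - 80 = 0, i.e. 5·(s^2 - 16) = 0.
Factoring: (s + 4)(s - 4) = 0.

s = -4, 4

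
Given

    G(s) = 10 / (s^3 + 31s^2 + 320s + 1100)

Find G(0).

Set s = 0: G(0) = (10) / (1100) = 1/110.

G(0) = 1/110 ≈ 0.009091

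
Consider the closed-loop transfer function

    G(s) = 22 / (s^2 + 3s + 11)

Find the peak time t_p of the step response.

Comparing s^2 + 3s + 11 to s^2 + 2ζωₙs + ωₙ²: ωₙ = √11 ≈ 3.317 rad/s and ζ = 3/(2·√11) ≈ 0.4523.
ζωₙ = 3/2 = 1.5, so ω_d = ωₙ√(1−ζ²) = √(ωₙ² − (ζωₙ)²) = √(11 − 1.5²) = √8.75 ≈ 2.958 rad/s.
t_p = π/ω_d = π/2.958 ≈ 1.062 s.

t_p ≈ 1.062 s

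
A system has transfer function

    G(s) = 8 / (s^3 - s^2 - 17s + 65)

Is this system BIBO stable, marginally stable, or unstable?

unstable

The denominator s^3 - s^2 - 17s + 65 factors as (s + 5)(s^2 - 6s + 13), giving poles at s = -5, 3 + 2j, 3 - 2j.
Since the pole(s) at s = 3 ± 2j lie in the right half-plane, the system is unstable.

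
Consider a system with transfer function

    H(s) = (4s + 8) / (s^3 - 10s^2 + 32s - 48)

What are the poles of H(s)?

s = 2 ± 2j, 6

The poles are the roots of the denominator s^3 - 10s^2 + 32s - 48 = 0.
Trying s = 6: the polynomial evaluates to 0, so (s - 6) is a factor.
Dividing out leaves s^2 - 4s + 8 = 0.
The quadratic formula then gives s = 2 ± 2j.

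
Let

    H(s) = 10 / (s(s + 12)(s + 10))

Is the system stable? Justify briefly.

The poles can be read from the denominator factors: s = 0, -12, -10.
Since the simple pole(s) at s = 0 lie on the jω-axis with none in the right half-plane, the system is marginally stable.

marginally stable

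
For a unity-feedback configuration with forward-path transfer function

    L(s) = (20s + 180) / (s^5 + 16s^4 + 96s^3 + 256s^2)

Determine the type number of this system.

Type 2

Factor s from the denominator: s^5 + 16s^4 + 96s^3 + 256s^2 = s^2·(s^3 + 16s^2 + 96s + 256).
There are 2 poles at the origin, so the system is Type 2.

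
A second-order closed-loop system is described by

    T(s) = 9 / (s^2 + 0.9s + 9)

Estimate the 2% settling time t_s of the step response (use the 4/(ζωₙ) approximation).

Comparing s^2 + 0.9s + 9 to s^2 + 2ζωₙs + ωₙ²: ωₙ = 3 rad/s and ζ = 0.9/(2·3) = 0.15.
ζωₙ = 0.9/2 = 0.45, so t_s ≈ 4/(ζωₙ) = 4/0.45 ≈ 8.889 s.

t_s ≈ 8.889 s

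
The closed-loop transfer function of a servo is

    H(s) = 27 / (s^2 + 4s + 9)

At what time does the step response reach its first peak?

Comparing s^2 + 4s + 9 to s^2 + 2ζωₙs + ωₙ²: ωₙ = 3 rad/s and ζ = 4/(2·3) ≈ 0.6667.
ζωₙ = 4/2 = 2, so ω_d = ωₙ√(1−ζ²) = √(ωₙ² − (ζωₙ)²) = √(9 − 2²) = √5 ≈ 2.236 rad/s.
t_p = π/ω_d = π/2.236 ≈ 1.405 s.

t_p ≈ 1.405 s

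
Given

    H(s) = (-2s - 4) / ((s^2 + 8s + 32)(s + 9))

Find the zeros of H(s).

Set the numerator to zero: -2s - 4 = 0, i.e. -2·(s + 2) = 0.
So s = -2.

s = -2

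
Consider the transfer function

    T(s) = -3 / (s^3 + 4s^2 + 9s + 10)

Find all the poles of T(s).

s = -1 ± 2j, -2

The poles are the roots of the denominator s^3 + 4s^2 + 9s + 10 = 0.
Trying s = -2: the polynomial evaluates to 0, so (s + 2) is a factor.
Dividing out leaves s^2 + 2s + 5 = 0.
The quadratic formula then gives s = -1 ± 2j.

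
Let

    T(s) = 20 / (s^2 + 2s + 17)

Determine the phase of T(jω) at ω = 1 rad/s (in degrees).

∠T(j1) ≈ -7.125°

At s = j1: numerator = 20, denominator = 16 + j2.
∠T = ∠num − ∠den = 0° − (7.1250°) = -7.125°.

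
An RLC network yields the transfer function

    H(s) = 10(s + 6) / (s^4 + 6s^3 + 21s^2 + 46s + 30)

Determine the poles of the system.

The poles are the roots of the denominator s^4 + 6s^3 + 21s^2 + 46s + 30 = 0.
Trying s = -1: the polynomial evaluates to 0, so (s + 1) is a factor.
Dividing out leaves s^3 + 5s^2 + 16s + 30 = 0.
This factors further as (s^2 + 2s + 10)(s + 3) = 0.

s = -1 ± 3j, -1, -3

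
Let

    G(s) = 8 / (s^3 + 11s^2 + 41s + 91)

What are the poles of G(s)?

s = -7, -2 ± 3j

The poles are the roots of the denominator s^3 + 11s^2 + 41s + 91 = 0.
Trying s = -7: the polynomial evaluates to 0, so (s + 7) is a factor.
Dividing out leaves s^2 + 4s + 13 = 0.
The quadratic formula then gives s = -2 ± 3j.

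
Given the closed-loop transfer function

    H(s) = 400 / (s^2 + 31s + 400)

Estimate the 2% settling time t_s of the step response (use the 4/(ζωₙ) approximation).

Comparing s^2 + 31s + 400 to s^2 + 2ζωₙs + ωₙ²: ωₙ = 20 rad/s and ζ = 31/(2·20) = 0.775.
ζωₙ = 31/2 = 15.5, so t_s ≈ 4/(ζωₙ) = 4/15.5 ≈ 0.2581 s.

t_s ≈ 0.2581 s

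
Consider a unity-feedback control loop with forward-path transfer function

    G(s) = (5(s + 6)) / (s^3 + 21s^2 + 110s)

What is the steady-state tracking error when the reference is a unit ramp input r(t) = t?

G(s) has one pole at the origin.
This is a Type 1 system. Kv = lim_{s→0} s·G(s) = 30/110 = 3/11.
e_ss = 1/Kv = 1/(3/11) = 11/3 ≈ 3.667.

e_ss = 3.667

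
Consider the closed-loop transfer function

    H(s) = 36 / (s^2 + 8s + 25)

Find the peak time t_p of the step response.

t_p ≈ 1.047 s

Comparing s^2 + 8s + 25 to s^2 + 2ζωₙs + ωₙ²: ωₙ = 5 rad/s and ζ = 8/(2·5) = 0.8.
ζωₙ = 8/2 = 4, so ω_d = ωₙ√(1−ζ²) = √(ωₙ² − (ζωₙ)²) = √(25 − 4²) = √9 = 3 rad/s.
t_p = π/ω_d = π/3 ≈ 1.047 s.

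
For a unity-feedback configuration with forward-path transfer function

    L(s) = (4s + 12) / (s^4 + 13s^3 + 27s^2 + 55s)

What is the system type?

Type 1

Factor s from the denominator: s^4 + 13s^3 + 27s^2 + 55s = s·(s^3 + 13s^2 + 27s + 55).
There is 1 pole at the origin, so the system is Type 1.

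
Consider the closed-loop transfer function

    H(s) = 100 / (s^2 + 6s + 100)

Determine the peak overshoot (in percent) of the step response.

%OS ≈ 37.2%

Comparing s^2 + 6s + 100 to s^2 + 2ζωₙs + ωₙ²: ωₙ = 10 rad/s and ζ = 6/(2·10) = 0.3.
%OS = 100·exp(−πζ/√(1−ζ²)) = 100·exp(−π·0.3/√(1−0.3²)) ≈ 37.2%.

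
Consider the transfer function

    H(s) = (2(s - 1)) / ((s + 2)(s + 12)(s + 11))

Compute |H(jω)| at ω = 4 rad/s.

Substitute s = j4: numerator = -2 + j8, denominator = -136 + j648.
|H(j4)| = |-2 + j8| / |-136 + j648| = 8.2462 / 662.12 ≈ 0.01245.

|H(j4)| ≈ 0.01245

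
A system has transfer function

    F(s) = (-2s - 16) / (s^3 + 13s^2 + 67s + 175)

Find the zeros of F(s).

Set the numerator to zero: -2s - 16 = 0, i.e. -2·(s + 8) = 0.
So s = -8.

s = -8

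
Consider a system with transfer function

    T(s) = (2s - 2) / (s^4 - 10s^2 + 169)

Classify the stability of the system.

unstable

The denominator s^4 - 10s^2 + 169 factors as (s^2 + 6s + 13)(s^2 - 6s + 13), giving poles at s = -3 + 2j, -3 - 2j, 3 + 2j, 3 - 2j.
Since the pole(s) at s = 3 + 2j, 3 - 2j lie in the right half-plane, the system is unstable.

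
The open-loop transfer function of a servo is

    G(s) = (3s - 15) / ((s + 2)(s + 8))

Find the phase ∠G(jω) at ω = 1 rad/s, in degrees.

∠G(j1) ≈ 135°

At s = j1: numerator = -15 + j3, denominator = 15 + j10.
∠G = ∠num − ∠den = 168.69° − (33.690°) = 135°.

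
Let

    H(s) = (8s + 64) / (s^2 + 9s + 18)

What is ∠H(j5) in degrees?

At s = j5: numerator = 64 + j40, denominator = -7 + j45.
∠H = ∠num − ∠den = 32.005° − (98.842°) = -66.84°.

∠H(j5) ≈ -66.84°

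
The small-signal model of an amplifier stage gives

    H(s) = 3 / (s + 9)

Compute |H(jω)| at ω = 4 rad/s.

Substitute s = j4: numerator = 3, denominator = 9 + j4.
|H(j4)| = |3| / |9 + j4| = 3 / 9.8489 ≈ 0.3046.

|H(j4)| ≈ 0.3046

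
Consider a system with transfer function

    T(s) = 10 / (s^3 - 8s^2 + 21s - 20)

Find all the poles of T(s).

s = 4, 2 + j, 2 - j

The poles are the roots of the denominator s^3 - 8s^2 + 21s - 20 = 0.
Trying s = 4: the polynomial evaluates to 0, so (s - 4) is a factor.
Dividing out leaves s^2 - 4s + 5 = 0.
The quadratic formula then gives s = 2 ± 1j.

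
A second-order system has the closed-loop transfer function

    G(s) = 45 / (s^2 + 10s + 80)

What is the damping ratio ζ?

Compare the denominator to the standard form s^2 + 2ζωₙs + ωₙ².
ωₙ² = 80, so ωₙ = √80 ≈ 8.944 rad/s.
2ζωₙ = 10, so ζ = 10/(2·√80) ≈ 0.5590.

ζ ≈ 0.5590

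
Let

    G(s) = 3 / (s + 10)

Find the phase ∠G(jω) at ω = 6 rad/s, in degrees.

At s = j6: numerator = 3, denominator = 10 + j6.
∠G = ∠num − ∠den = 0° − (30.964°) = -30.96°.

∠G(j6) ≈ -30.96°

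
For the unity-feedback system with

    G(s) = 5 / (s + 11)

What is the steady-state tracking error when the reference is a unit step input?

G(s) has no poles at the origin.
This is a Type 0 system. Kp = lim_{s→0} G(s) = 5/11.
e_ss = 1/(1 + Kp) = 1/(1 + 5/11) = 11/16 ≈ 0.6875.

e_ss = 0.6875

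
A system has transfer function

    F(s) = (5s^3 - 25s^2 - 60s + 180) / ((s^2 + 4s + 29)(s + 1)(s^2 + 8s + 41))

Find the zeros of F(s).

Set the numerator to zero: 5s^3 - 25s^2 - 60s + 180 = 0, i.e. 5·(s^3 - 5s^2 - 12s + 36) = 0.
Factoring: (s - 2)(s - 6)(s + 3) = 0.

s = 2, 6, -3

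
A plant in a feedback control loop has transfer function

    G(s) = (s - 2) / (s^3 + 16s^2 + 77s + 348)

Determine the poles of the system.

The poles are the roots of the denominator s^3 + 16s^2 + 77s + 348 = 0.
Trying s = -12: the polynomial evaluates to 0, so (s + 12) is a factor.
Dividing out leaves s^2 + 4s + 29 = 0.
The quadratic formula then gives s = -2 ± 5j.

s = -2 ± 5j, -12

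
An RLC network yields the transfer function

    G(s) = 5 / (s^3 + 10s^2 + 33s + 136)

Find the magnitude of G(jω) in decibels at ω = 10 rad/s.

|G(j10)|_dB ≈ -46.8 dB

Substitute s = j10: numerator = 5, denominator = -864 - j670.
|G(j10)| = |5| / |-864 - j670| = 5 / 1093.3 ≈ 0.004573.
In decibels: 20·log₁₀(0.004573) ≈ -46.8 dB.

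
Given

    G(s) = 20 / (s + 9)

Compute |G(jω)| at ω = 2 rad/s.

|G(j2)| ≈ 2.169

Substitute s = j2: numerator = 20, denominator = 9 + j2.
|G(j2)| = |20| / |9 + j2| = 20 / 9.2195 ≈ 2.169.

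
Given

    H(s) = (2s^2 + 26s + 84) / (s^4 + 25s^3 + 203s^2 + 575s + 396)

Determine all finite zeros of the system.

Set the numerator to zero: 2s^2 + 26s + 84 = 0, i.e. 2·(s^2 + 13s + 42) = 0.
Factoring: (s + 7)(s + 6) = 0.

s = -7, -6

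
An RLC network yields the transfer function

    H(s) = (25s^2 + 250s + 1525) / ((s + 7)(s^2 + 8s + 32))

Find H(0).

H(0) = 1525/224 ≈ 6.808

Set s = 0: H(0) = (1525) / (224) = 1525/224.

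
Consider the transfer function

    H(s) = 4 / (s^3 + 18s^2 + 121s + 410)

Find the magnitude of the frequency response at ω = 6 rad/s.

|H(j6)| ≈ 0.007107

Substitute s = j6: numerator = 4, denominator = -238 + j510.
|H(j6)| = |4| / |-238 + j510| = 4 / 562.80 ≈ 0.007107.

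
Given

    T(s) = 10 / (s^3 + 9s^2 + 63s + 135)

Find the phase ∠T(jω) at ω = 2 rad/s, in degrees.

∠T(j2) ≈ -50.00°

At s = j2: numerator = 10, denominator = 99 + j118.
∠T = ∠num − ∠den = 0° − (50.004°) = -50.00°.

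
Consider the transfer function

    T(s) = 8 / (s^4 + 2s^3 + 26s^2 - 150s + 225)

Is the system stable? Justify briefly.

The denominator s^4 + 2s^3 + 26s^2 - 150s + 225 factors as (s^2 + 6s + 45)(s^2 - 4s + 5), giving poles at s = -3 ± 6j, 2 ± j.
Since the pole(s) at s = 2 + j, 2 - j lie in the right half-plane, the system is unstable.

unstable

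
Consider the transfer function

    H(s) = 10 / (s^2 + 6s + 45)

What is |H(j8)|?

|H(j8)| ≈ 0.1937

Substitute s = j8: numerator = 10, denominator = -19 + j48.
|H(j8)| = |10| / |-19 + j48| = 10 / 51.624 ≈ 0.1937.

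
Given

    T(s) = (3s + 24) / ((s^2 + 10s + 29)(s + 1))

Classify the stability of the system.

The poles can be read from the denominator factors: s = -5 ± 2j, -1.
Since all poles lie strictly in the left half-plane, the system is stable.

stable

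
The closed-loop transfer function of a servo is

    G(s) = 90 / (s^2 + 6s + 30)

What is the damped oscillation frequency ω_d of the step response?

ω_d ≈ 4.583 rad/s

Comparing s^2 + 6s + 30 to s^2 + 2ζωₙs + ωₙ²: ωₙ = √30 ≈ 5.477 rad/s and ζ = 6/(2·√30) ≈ 0.5477.
ζωₙ = 6/2 = 3, so ω_d = ωₙ√(1−ζ²) = √(ωₙ² − (ζωₙ)²) = √(30 − 3²) = √21 ≈ 4.583 rad/s.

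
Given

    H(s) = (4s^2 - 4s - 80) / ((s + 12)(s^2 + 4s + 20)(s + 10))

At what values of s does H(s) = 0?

s = -4, 5

Set the numerator to zero: 4s^2 - 4s - 80 = 0, i.e. 4·(s^2 - s - 20) = 0.
Factoring: (s + 4)(s - 5) = 0.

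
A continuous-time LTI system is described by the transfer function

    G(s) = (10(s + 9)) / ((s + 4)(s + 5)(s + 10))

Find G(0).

G(0) = 9/20 ≈ 0.4500

At s = 0 each factor (s + a) contributes a and each (s^2 + bs + c) contributes c.
G(0) = 10·(9) / ((4) · (5) · (10)) = 90/200 = 9/20.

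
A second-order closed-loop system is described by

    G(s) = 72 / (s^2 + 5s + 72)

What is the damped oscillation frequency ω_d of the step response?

Comparing s^2 + 5s + 72 to s^2 + 2ζωₙs + ωₙ²: ωₙ = √72 ≈ 8.485 rad/s and ζ = 5/(2·√72) ≈ 0.2946.
ζωₙ = 5/2 = 2.5, so ω_d = ωₙ√(1−ζ²) = √(ωₙ² − (ζωₙ)²) = √(72 − 2.5²) = √65.75 ≈ 8.109 rad/s.

ω_d ≈ 8.109 rad/s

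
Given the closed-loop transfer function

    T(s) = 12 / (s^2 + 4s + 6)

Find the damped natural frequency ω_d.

Comparing s^2 + 4s + 6 to s^2 + 2ζωₙs + ωₙ²: ωₙ = √6 ≈ 2.449 rad/s and ζ = 4/(2·√6) ≈ 0.8165.
ζωₙ = 4/2 = 2, so ω_d = ωₙ√(1−ζ²) = √(ωₙ² − (ζωₙ)²) = √(6 − 2²) = √2 ≈ 1.414 rad/s.

ω_d ≈ 1.414 rad/s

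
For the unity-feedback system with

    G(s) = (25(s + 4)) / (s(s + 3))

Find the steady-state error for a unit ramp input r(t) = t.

G(s) has one pole at the origin.
This is a Type 1 system. Kv = lim_{s→0} s·G(s) = 100/3.
e_ss = 1/Kv = 1/(100/3) = 3/100 ≈ 0.03000.

e_ss = 0.03000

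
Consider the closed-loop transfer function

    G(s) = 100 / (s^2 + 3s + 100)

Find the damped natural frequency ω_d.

ω_d ≈ 9.887 rad/s

Comparing s^2 + 3s + 100 to s^2 + 2ζωₙs + ωₙ²: ωₙ = 10 rad/s and ζ = 3/(2·10) = 0.15.
ζωₙ = 3/2 = 1.5, so ω_d = ωₙ√(1−ζ²) = √(ωₙ² − (ζωₙ)²) = √(100 − 1.5²) = √97.75 ≈ 9.887 rad/s.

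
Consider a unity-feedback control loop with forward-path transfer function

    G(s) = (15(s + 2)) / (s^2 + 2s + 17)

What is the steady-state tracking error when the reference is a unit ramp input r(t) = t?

G(s) has no poles at the origin.
This is a Type 0 system; Kv = lim_{s→0} s·G(s) = 0, so the steady-state error for a ramp input is infinite.

e_ss = ∞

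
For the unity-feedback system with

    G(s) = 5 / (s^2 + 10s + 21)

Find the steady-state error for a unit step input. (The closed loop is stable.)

e_ss = 0.8077

G(s) has no poles at the origin.
This is a Type 0 system. Kp = lim_{s→0} G(s) = 5/21.
e_ss = 1/(1 + Kp) = 1/(1 + 5/21) = 21/26 ≈ 0.8077.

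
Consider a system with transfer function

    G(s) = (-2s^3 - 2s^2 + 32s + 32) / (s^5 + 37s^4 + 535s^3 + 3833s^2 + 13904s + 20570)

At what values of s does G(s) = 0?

Set the numerator to zero: -2s^3 - 2s^2 + 32s + 32 = 0, i.e. -2·(s^3 + s^2 - 16s - 16) = 0.
Factoring: (s - 4)(s + 4)(s + 1) = 0.

s = 4, -4, -1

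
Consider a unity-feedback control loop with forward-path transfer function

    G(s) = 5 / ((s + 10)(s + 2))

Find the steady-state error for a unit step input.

e_ss = 0.8000

G(s) has no poles at the origin.
This is a Type 0 system. Kp = lim_{s→0} G(s) = 5/20 = 1/4.
e_ss = 1/(1 + Kp) = 1/(1 + 1/4) = 4/5 ≈ 0.8000.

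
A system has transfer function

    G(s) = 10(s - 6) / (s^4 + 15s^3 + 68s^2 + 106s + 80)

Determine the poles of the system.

s = -1 ± j, -8, -5

The poles are the roots of the denominator s^4 + 15s^3 + 68s^2 + 106s + 80 = 0.
Trying s = -8: the polynomial evaluates to 0, so (s + 8) is a factor.
Dividing out leaves s^3 + 7s^2 + 12s + 10 = 0.
This factors further as (s^2 + 2s + 2)(s + 5) = 0.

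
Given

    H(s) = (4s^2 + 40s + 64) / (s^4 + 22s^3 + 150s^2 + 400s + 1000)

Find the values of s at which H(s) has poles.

s = -10, -1 + 3j, -1 - 3j, -10

The poles are the roots of the denominator s^4 + 22s^3 + 150s^2 + 400s + 1000 = 0.
Trying s = -10: the polynomial evaluates to 0, so (s + 10) is a factor.
Dividing out leaves s^3 + 12s^2 + 30s + 100 = 0.
This factors further as (s^2 + 2s + 10)(s + 10) = 0.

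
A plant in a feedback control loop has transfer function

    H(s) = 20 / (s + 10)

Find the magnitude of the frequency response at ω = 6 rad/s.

|H(j6)| ≈ 1.715

Substitute s = j6: numerator = 20, denominator = 10 + j6.
|H(j6)| = |20| / |10 + j6| = 20 / 11.662 ≈ 1.715.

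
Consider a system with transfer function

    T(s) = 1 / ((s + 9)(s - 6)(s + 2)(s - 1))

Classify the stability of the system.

unstable

The poles can be read from the denominator factors: s = -9, 6, -2, 1.
Since the pole(s) at s = 6, 1 lie in the right half-plane, the system is unstable.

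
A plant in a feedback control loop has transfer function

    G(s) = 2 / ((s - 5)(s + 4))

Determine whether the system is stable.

The poles can be read from the denominator factors: s = 5, -4.
Since the pole(s) at s = 5 lie in the right half-plane, the system is unstable.

unstable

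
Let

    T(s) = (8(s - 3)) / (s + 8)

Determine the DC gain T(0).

T(0) = -3

Set s = 0: T(0) = (-24) / (8) = -3.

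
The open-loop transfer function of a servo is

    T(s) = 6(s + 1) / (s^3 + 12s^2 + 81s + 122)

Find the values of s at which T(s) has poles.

The poles are the roots of the denominator s^3 + 12s^2 + 81s + 122 = 0.
Trying s = -2: the polynomial evaluates to 0, so (s + 2) is a factor.
Dividing out leaves s^2 + 10s + 61 = 0.
The quadratic formula then gives s = -5 ± 6j.

s = -5 + 6j, -5 - 6j, -2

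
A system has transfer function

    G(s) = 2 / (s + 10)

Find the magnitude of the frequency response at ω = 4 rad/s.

|G(j4)| ≈ 0.1857

Substitute s = j4: numerator = 2, denominator = 10 + j4.
|G(j4)| = |2| / |10 + j4| = 2 / 10.770 ≈ 0.1857.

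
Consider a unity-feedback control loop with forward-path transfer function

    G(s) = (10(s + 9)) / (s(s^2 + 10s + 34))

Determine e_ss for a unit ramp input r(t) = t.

G(s) has one pole at the origin.
This is a Type 1 system. Kv = lim_{s→0} s·G(s) = 90/34 = 45/17.
e_ss = 1/Kv = 1/(45/17) = 17/45 ≈ 0.3778.

e_ss = 0.3778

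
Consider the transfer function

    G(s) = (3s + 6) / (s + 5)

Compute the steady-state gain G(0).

Set s = 0: G(0) = (6) / (5) = 6/5.

G(0) = 6/5 ≈ 1.200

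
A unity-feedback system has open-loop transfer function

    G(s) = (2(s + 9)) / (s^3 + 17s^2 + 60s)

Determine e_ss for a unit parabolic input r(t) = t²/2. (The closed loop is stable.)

e_ss = ∞

G(s) has one pole at the origin.
This is a Type 1 system; Ka = lim_{s→0} s^2·G(s) = 0, so the steady-state error for a parabola input is infinite.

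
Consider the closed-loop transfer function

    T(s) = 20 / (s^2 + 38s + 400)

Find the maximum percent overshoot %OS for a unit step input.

%OS ≈ 0.00706%

Comparing s^2 + 38s + 400 to s^2 + 2ζωₙs + ωₙ²: ωₙ = 20 rad/s and ζ = 38/(2·20) = 0.95.
%OS = 100·exp(−πζ/√(1−ζ²)) = 100·exp(−π·0.95/√(1−0.95²)) ≈ 0.00706%.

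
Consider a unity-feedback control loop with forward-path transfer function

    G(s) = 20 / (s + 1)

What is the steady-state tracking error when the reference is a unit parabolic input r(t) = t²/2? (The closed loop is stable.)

G(s) has no poles at the origin.
This is a Type 0 system; Ka = lim_{s→0} s^2·G(s) = 0, so the steady-state error for a parabola input is infinite.

e_ss = ∞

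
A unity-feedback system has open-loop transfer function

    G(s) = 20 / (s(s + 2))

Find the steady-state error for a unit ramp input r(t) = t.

G(s) has one pole at the origin.
This is a Type 1 system. Kv = lim_{s→0} s·G(s) = 20/2 = 10.
e_ss = 1/Kv = 1/(10) = 1/10 ≈ 0.1000.

e_ss = 0.1000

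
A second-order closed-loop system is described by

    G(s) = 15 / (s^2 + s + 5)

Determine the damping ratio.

Compare the denominator to the standard form s^2 + 2ζωₙs + ωₙ².
ωₙ² = 5, so ωₙ = √5 ≈ 2.236 rad/s.
2ζωₙ = 1, so ζ = 1/(2·√5) ≈ 0.2236.
With ζ = 0.2236 the response is underdamped.

ζ ≈ 0.2236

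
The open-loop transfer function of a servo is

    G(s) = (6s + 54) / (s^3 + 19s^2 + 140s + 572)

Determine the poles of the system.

s = -11, -4 + 6j, -4 - 6j

The poles are the roots of the denominator s^3 + 19s^2 + 140s + 572 = 0.
Trying s = -11: the polynomial evaluates to 0, so (s + 11) is a factor.
Dividing out leaves s^2 + 8s + 52 = 0.
The quadratic formula then gives s = -4 ± 6j.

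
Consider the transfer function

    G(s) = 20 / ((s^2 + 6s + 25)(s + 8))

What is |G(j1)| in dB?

Substitute s = j1: numerator = 20, denominator = 186 + j72.
|G(j1)| = |20| / |186 + j72| = 20 / 199.45 ≈ 0.1003.
In decibels: 20·log₁₀(0.1003) ≈ -20.0 dB.

|G(j1)|_dB ≈ -20.0 dB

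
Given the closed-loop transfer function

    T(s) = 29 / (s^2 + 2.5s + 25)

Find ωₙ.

Compare the denominator to the standard form s^2 + 2ζωₙs + ωₙ².
ωₙ² = 25, so ωₙ = 5 rad/s.

ωₙ = 5 rad/s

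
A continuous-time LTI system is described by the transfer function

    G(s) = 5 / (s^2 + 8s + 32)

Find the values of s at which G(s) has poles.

The poles are the roots of the denominator s^2 + 8s + 32 = 0.
Using the quadratic formula: s = (-8 ± √(-64))/2 = -4 ± 4j.

s = -4 + 4j, -4 - 4j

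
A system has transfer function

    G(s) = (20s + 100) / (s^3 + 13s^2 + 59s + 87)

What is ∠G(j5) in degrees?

∠G(j5) ≈ -99.46°

At s = j5: numerator = 100 + j100, denominator = -238 + j170.
∠G = ∠num − ∠den = 45° − (144.46°) = -99.46°.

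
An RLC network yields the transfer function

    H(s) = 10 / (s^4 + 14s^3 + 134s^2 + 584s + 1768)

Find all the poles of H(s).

s = -4 + 6j, -4 - 6j, -3 + 5j, -3 - 5j

The poles are the roots of the denominator s^4 + 14s^3 + 134s^2 + 584s + 1768 = 0.
No real roots exist; factor into two real quadratics: (s^2 + 8s + 52)(s^2 + 6s + 34) = 0.
Each quadratic gives a conjugate pair via the quadratic formula.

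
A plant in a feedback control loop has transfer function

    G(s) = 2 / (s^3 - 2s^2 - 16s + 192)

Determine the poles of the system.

The poles are the roots of the denominator s^3 - 2s^2 - 16s + 192 = 0.
Trying s = -6: the polynomial evaluates to 0, so (s + 6) is a factor.
Dividing out leaves s^2 - 8s + 32 = 0.
The quadratic formula then gives s = 4 ± 4j.

s = 4 ± 4j, -6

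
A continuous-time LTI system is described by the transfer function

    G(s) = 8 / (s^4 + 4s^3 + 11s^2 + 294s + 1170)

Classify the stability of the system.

unstable

The denominator s^4 + 4s^3 + 11s^2 + 294s + 1170 factors as (s^2 + 10s + 26)(s^2 - 6s + 45), giving poles at s = -5 ± j, 3 ± 6j.
Since the pole(s) at s = 3 ± 6j lie in the right half-plane, the system is unstable.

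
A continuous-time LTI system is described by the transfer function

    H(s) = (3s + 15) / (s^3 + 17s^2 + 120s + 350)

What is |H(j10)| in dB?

Substitute s = j10: numerator = 15 + j30, denominator = -1350 + j200.
|H(j10)| = |15 + j30| / |-1350 + j200| = 33.541 / 1364.7 ≈ 0.02458.
In decibels: 20·log₁₀(0.02458) ≈ -32.2 dB.

|H(j10)|_dB ≈ -32.2 dB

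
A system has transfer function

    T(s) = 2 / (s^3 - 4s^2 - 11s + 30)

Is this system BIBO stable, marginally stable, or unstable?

unstable

The denominator s^3 - 4s^2 - 11s + 30 factors as (s + 3)(s - 2)(s - 5), giving poles at s = -3, 2, 5.
Since the pole(s) at s = 2, 5 lie in the right half-plane, the system is unstable.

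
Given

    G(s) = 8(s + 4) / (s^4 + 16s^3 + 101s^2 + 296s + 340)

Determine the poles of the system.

s = -4 ± 2j, -4 ± j

The poles are the roots of the denominator s^4 + 16s^3 + 101s^2 + 296s + 340 = 0.
No real roots exist; factor into two real quadratics: (s^2 + 8s + 20)(s^2 + 8s + 17) = 0.
Each quadratic gives a conjugate pair via the quadratic formula.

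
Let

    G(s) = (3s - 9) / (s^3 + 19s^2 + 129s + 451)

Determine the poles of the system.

The poles are the roots of the denominator s^3 + 19s^2 + 129s + 451 = 0.
Trying s = -11: the polynomial evaluates to 0, so (s + 11) is a factor.
Dividing out leaves s^2 + 8s + 41 = 0.
The quadratic formula then gives s = -4 ± 5j.

s = -4 ± 5j, -11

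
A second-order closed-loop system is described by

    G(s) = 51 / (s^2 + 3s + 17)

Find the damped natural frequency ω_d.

Comparing s^2 + 3s + 17 to s^2 + 2ζωₙs + ωₙ²: ωₙ = √17 ≈ 4.123 rad/s and ζ = 3/(2·√17) ≈ 0.3638.
ζωₙ = 3/2 = 1.5, so ω_d = ωₙ√(1−ζ²) = √(ωₙ² − (ζωₙ)²) = √(17 − 1.5²) = √14.75 ≈ 3.841 rad/s.

ω_d ≈ 3.841 rad/s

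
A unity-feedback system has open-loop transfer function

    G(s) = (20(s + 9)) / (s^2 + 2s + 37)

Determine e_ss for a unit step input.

e_ss = 0.1705

G(s) has no poles at the origin.
This is a Type 0 system. Kp = lim_{s→0} G(s) = 180/37.
e_ss = 1/(1 + Kp) = 1/(1 + 180/37) = 37/217 ≈ 0.1705.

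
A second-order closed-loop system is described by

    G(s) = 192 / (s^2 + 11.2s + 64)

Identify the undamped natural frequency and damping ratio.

Compare the denominator to the standard form s^2 + 2ζωₙs + ωₙ².
ωₙ² = 64, so ωₙ = 8 rad/s.
2ζωₙ = 11.2, so ζ = 11.2/(2·8) = 0.7.

ωₙ = 8 rad/s, ζ = 0.7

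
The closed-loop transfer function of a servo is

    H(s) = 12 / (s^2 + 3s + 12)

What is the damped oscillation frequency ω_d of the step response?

ω_d ≈ 3.122 rad/s

Comparing s^2 + 3s + 12 to s^2 + 2ζωₙs + ωₙ²: ωₙ = √12 ≈ 3.464 rad/s and ζ = 3/(2·√12) ≈ 0.4330.
ζωₙ = 3/2 = 1.5, so ω_d = ωₙ√(1−ζ²) = √(ωₙ² − (ζωₙ)²) = √(12 − 1.5²) = √9.75 ≈ 3.122 rad/s.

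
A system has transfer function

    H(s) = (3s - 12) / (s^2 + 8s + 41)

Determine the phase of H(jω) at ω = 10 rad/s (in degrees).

∠H(j10) ≈ -14.61°

At s = j10: numerator = -12 + j30, denominator = -59 + j80.
∠H = ∠num − ∠den = 111.80° − (126.41°) = -14.61°.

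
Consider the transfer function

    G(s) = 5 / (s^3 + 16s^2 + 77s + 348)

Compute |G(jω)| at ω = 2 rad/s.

Substitute s = j2: numerator = 5, denominator = 284 + j146.
|G(j2)| = |5| / |284 + j146| = 5 / 319.33 ≈ 0.01566.

|G(j2)| ≈ 0.01566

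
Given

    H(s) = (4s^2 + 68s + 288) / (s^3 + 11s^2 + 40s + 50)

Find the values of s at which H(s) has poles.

The poles are the roots of the denominator s^3 + 11s^2 + 40s + 50 = 0.
Trying s = -5: the polynomial evaluates to 0, so (s + 5) is a factor.
Dividing out leaves s^2 + 6s + 10 = 0.
The quadratic formula then gives s = -3 ± 1j.

s = -3 ± j, -5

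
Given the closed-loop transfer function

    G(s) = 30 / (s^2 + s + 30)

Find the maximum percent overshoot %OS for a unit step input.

Comparing s^2 + s + 30 to s^2 + 2ζωₙs + ωₙ²: ωₙ = √30 ≈ 5.477 rad/s and ζ = 1/(2·√30) ≈ 0.09129.
%OS = 100·exp(−πζ/√(1−ζ²)) = 100·exp(−π·0.09129/√(1−0.09129²)) ≈ 75.0%.

%OS ≈ 75.0%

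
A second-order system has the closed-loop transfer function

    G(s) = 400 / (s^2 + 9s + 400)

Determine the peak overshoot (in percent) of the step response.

%OS ≈ 48.4%

Comparing s^2 + 9s + 400 to s^2 + 2ζωₙs + ωₙ²: ωₙ = 20 rad/s and ζ = 9/(2·20) = 0.225.
%OS = 100·exp(−πζ/√(1−ζ²)) = 100·exp(−π·0.225/√(1−0.225²)) ≈ 48.4%.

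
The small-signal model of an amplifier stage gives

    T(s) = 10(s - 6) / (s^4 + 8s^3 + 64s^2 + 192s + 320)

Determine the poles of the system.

The poles are the roots of the denominator s^4 + 8s^3 + 64s^2 + 192s + 320 = 0.
No real roots exist; factor into two real quadratics: (s^2 + 4s + 8)(s^2 + 4s + 40) = 0.
Each quadratic gives a conjugate pair via the quadratic formula.

s = -2 ± 2j, -2 ± 6j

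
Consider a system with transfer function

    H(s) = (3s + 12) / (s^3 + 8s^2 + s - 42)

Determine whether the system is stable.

The denominator s^3 + 8s^2 + s - 42 factors as (s - 2)(s + 7)(s + 3), giving poles at s = 2, -7, -3.
Since the pole(s) at s = 2 lie in the right half-plane, the system is unstable.

unstable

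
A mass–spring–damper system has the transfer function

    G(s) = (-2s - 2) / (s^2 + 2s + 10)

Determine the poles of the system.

s = -1 ± 3j

The poles are the roots of the denominator s^2 + 2s + 10 = 0.
Using the quadratic formula: s = (-2 ± √(-36))/2 = -1 ± 3j.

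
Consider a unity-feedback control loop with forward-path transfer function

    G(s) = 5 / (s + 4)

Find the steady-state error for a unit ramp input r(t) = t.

G(s) has no poles at the origin.
This is a Type 0 system; Kv = lim_{s→0} s·G(s) = 0, so the steady-state error for a ramp input is infinite.

e_ss = ∞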